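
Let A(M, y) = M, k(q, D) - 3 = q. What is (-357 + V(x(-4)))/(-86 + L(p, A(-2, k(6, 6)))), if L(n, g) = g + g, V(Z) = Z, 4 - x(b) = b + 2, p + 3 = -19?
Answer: 39/10 ≈ 3.9000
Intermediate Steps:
p = -22 (p = -3 - 19 = -22)
x(b) = 2 - b (x(b) = 4 - (b + 2) = 4 - (2 + b) = 4 + (-2 - b) = 2 - b)
k(q, D) = 3 + q
L(n, g) = 2*g
(-357 + V(x(-4)))/(-86 + L(p, A(-2, k(6, 6)))) = (-357 + (2 - 1*(-4)))/(-86 + 2*(-2)) = (-357 + (2 + 4))/(-86 - 4) = (-357 + 6)/(-90) = -351*(-1/90) = 39/10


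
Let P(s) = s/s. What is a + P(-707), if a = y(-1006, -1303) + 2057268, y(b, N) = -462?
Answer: 2056807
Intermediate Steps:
P(s) = 1
a = 2056806 (a = -462 + 2057268 = 2056806)
a + P(-707) = 2056806 + 1 = 2056807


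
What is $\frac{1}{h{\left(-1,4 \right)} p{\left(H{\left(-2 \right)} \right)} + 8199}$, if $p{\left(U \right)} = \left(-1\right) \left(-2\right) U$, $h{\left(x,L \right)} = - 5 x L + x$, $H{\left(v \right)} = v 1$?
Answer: $\frac{1}{8123} \approx 0.00012311$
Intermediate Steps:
$H{\left(v \right)} = v$
$h{\left(x,L \right)} = x - 5 L x$ ($h{\left(x,L \right)} = - 5 L x + x = x - 5 L x$)
$p{\left(U \right)} = 2 U$
$\frac{1}{h{\left(-1,4 \right)} p{\left(H{\left(-2 \right)} \right)} + 8199} = \frac{1}{- (1 - 20) 2 \left(-2\right) + 8199} = \frac{1}{- (1 - 20) \left(-4\right) + 8199} = \frac{1}{\left(-1\right) \left(-19\right) \left(-4\right) + 8199} = \frac{1}{19 \left(-4\right) + 8199} = \frac{1}{-76 + 8199} = \frac{1}{8123}$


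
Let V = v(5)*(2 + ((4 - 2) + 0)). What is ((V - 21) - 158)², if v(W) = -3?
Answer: 36481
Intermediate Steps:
V = -12 (V = -3*(2 + ((4 - 2) + 0)) = -3*(2 + (2 + 0)) = -3*(2 + 2) = -3*4 = -12)
((V - 21) - 158)² = ((-12 - 21) - 158)² = (-33 - 158)² = (-191)² = 36481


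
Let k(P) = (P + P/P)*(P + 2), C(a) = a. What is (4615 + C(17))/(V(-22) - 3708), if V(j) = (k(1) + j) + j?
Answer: -2316/1873 ≈ -1.2365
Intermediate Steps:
k(P) = (1 + P)*(2 + P) (k(P) = (P + 1)*(2 + P) = (1 + P)*(2 + P))
V(j) = 6 + 2*j (V(j) = ((2 + 1² + 3*1) + j) + j = ((2 + 1 + 3) + j) + j = (6 + j) + j = 6 + 2*j)
(4615 + C(17))/(V(-22) - 3708) = (4615 + 17)/((6 + 2*(-22)) - 3708) = 4632/((6 - 44) - 3708) = 4632/(-38 - 3708) = 4632/(-3746) = 4632*(-1/3746) = -2316/1873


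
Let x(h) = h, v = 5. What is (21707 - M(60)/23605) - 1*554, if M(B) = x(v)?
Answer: 99863312/4721 ≈ 21153.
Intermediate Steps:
M(B) = 5
(21707 - M(60)/23605) - 1*554 = (21707 - 5/23605) - 1*554 = (21707 - 5/23605) - 554 = (21707 - 1*1/4721) - 554 = (21707 - 1/4721) - 554 = 102478746/4721 - 554 = 99863312/4721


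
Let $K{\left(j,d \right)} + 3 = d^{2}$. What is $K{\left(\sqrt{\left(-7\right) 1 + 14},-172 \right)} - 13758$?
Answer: $15823$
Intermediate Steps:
$K{\left(j,d \right)} = -3 + d^{2}$
$K{\left(\sqrt{\left(-7\right) 1 + 14},-172 \right)} - 13758 = \left(-3 + \left(-172\right)^{2}\right) - 13758 = \left(-3 + 29584\right) - 13758 = 29581 - 13758 = 15823$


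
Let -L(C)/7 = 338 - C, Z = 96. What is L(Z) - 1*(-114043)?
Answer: 112349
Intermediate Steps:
L(C) = -2366 + 7*C (L(C) = -7*(338 - C) = -2366 + 7*C)
L(Z) - 1*(-114043) = (-2366 + 7*96) - 1*(-114043) = (-2366 + 672) + 114043 = -1694 + 114043 = 112349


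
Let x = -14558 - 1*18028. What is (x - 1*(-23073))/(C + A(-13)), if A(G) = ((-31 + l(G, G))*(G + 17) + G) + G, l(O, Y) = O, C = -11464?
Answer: 9513/11666 ≈ 0.81545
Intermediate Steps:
x = -32586 (x = -14558 - 18028 = -32586)
A(G) = 2*G + (-31 + G)*(17 + G) (A(G) = ((-31 + G)*(G + 17) + G) + G = ((-31 + G)*(17 + G) + G) + G = (G + (-31 + G)*(17 + G)) + G = 2*G + (-31 + G)*(17 + G))
(x - 1*(-23073))/(C + A(-13)) = (-32586 - 1*(-23073))/(-11464 + (-527 + (-13)² - 12*(-13))) = (-32586 + 23073)/(-11464 + (-527 + 169 + 156)) = -9513/(-11464 - 202) = -9513/(-11666) = -9513*(-1/11666) = 9513/11666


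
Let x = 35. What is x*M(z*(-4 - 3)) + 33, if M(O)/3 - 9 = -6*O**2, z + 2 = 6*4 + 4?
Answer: -20867142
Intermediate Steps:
z = 26 (z = -2 + (6*4 + 4) = -2 + (24 + 4) = -2 + 28 = 26)
M(O) = 27 - 18*O**2 (M(O) = 27 + 3*(-6*O**2) = 27 - 18*O**2)
x*M(z*(-4 - 3)) + 33 = 35*(27 - 18*676*(-4 - 3)**2) + 33 = 35*(27 - 18*(26*(-7))**2) + 33 = 35*(27 - 18*(-182)**2) + 33 = 35*(27 - 18*33124) + 33 = 35*(27 - 596232) + 33 = 35*(-596205) + 33 = -20867175 + 33 = -20867142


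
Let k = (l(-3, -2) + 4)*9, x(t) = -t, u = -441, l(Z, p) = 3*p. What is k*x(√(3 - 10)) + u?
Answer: -441 + 18*I*√7 ≈ -441.0 + 47.624*I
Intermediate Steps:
k = -18 (k = (3*(-2) + 4)*9 = (-6 + 4)*9 = -2*9 = -18)
k*x(√(3 - 10)) + u = -(-18)*√(3 - 10) - 441 = -(-18)*√(-7) - 441 = -(-18)*I*√7 - 441 = 18*I*√7 - 441 = -441 + 18*I*√7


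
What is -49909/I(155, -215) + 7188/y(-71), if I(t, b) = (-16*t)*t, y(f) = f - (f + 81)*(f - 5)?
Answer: 2797454501/264851600 ≈ 10.562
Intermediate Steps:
y(f) = f - (-5 + f)*(81 + f) (y(f) = f - (81 + f)*(-5 + f) = f - (-5 + f)*(81 + f))
I(t, b) = -16*t²
-49909/I(155, -215) + 7188/y(-71) = -49909/((-16*155²)) + 7188/(405 - 1*(-71)² - 75*(-71)) = -49909/((-16*24025)) + 7188/(405 - 1*5041 + 5325) = -49909/(-384400) + 7188/(405 - 5041 + 5325) = -49909*(-1/384400) + 7188/689 = 49909/384400 + 7188*(1/689) = 49909/384400 + 7188/689 = 2797454501/264851600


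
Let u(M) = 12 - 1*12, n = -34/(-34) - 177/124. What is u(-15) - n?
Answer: 53/124 ≈ 0.42742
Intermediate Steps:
n = -53/124 (n = -34*(-1/34) - 177*1/124 = 1 - 177/124 = -53/124 ≈ -0.42742)
u(M) = 0 (u(M) = 12 - 12 = 0)
u(-15) - n = 0 - 1*(-53/124) = 0 + 53/124 = 53/124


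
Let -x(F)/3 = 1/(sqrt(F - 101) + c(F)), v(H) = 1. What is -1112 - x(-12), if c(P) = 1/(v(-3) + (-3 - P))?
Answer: 2*(-5560*sqrt(113) + 541*I)/(-I + 10*sqrt(113)) ≈ -1112.0 - 0.28219*I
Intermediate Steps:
c(P) = 1/(-2 - P) (c(P) = 1/(1 + (-3 - P)) = 1/(-2 - P))
x(F) = -3/(sqrt(-101 + F) - 1/(2 + F)) (x(F) = -3/(sqrt(F - 101) - 1/(2 + F)) = -3/(sqrt(-101 + F) - 1/(2 + F)))
-1112 - x(-12) = -1112 - 3*(-2 - 1*(-12))/(-1 + sqrt(-101 - 12)*(2 - 12)) = -1112 - 3*(-2 + 12)/(-1 + sqrt(-113)*(-10)) = -1112 - 3*10/(-1 + (I*sqrt(113))*(-10)) = -1112 - 3*10/(-1 - 10*I*sqrt(113)) = -1112 - 30/(-1 - 10*I*sqrt(113))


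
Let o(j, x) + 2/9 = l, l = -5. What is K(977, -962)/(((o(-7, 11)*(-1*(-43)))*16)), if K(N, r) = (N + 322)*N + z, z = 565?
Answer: -1428399/4042 ≈ -353.39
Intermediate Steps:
o(j, x) = -47/9 (o(j, x) = -2/9 - 5 = -47/9)
K(N, r) = 565 + N*(322 + N) (K(N, r) = (N + 322)*N + 565 = (322 + N)*N + 565 = N*(322 + N) + 565 = 565 + N*(322 + N))
K(977, -962)/(((o(-7, 11)*(-1*(-43)))*16)) = (565 + 977**2 + 322*977)/((-(-47)*(-43)/9*16)) = (565 + 954529 + 314594)/((-47/9*43*16)) = 1269688/((-2021/9*16)) = 1269688/(-32336/9) = 1269688*(-9/32336) = -1428399/4042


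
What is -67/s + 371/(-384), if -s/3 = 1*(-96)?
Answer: -1381/1152 ≈ -1.1988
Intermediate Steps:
s = 288 (s = -3*(-96) = 288)
-67/s + 371/(-384) = -67/288 + 371/(-384) = -67*1/288 + 371*(-1/384) = -67/288 - 371/384 = -1381/1152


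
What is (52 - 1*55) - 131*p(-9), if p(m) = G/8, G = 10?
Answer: -667/4 ≈ -166.75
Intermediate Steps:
p(m) = 5/4 (p(m) = 10/8 = 10*(⅛) = 5/4)
(52 - 1*55) - 131*p(-9) = (52 - 1*55) - 131*5/4 = (52 - 55) - 655/4 = -3 - 655/4 = -667/4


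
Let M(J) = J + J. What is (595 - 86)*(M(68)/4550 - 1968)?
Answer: -2278860188/2275 ≈ -1.0017e+6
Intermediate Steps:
M(J) = 2*J
(595 - 86)*(M(68)/4550 - 1968) = (595 - 86)*((2*68)/4550 - 1968) = 509*(136*(1/4550) - 1968) = 509*(68/2275 - 1968) = 509*(-4477132/2275) = -2278860188/2275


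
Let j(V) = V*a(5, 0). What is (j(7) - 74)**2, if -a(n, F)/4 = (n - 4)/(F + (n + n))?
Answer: 147456/25 ≈ 5898.2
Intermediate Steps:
a(n, F) = -4*(-4 + n)/(F + 2*n) (a(n, F) = -4*(n - 4)/(F + (n + n)) = -4*(-4 + n)/(F + 2*n))
j(V) = -2*V/5 (j(V) = V*(4*(4 - 1*5)/(0 + 2*5)) = V*(4*(4 - 5)/(0 + 10)) = V*(4*(-1)/10) = V*(4*(1/10)*(-1)) = V*(-2/5) = -2*V/5)
(j(7) - 74)**2 = (-2/5*7 - 74)**2 = (-14/5 - 74)**2 = (-384/5)**2 = 147456/25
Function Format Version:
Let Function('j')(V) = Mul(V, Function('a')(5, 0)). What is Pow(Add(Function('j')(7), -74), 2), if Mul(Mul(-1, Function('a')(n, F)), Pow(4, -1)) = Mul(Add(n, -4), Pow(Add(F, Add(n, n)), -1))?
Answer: Rational(147456, 25) ≈ 5898.2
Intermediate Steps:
Function('a')(n, F) = Mul(-4, Pow(Add(F, Mul(2, n)), -1), Add(-4, n)) (Function('a')(n, F) = Mul(-4, Mul(Add(n, -4), Pow(Add(F, Add(n, n)), -1))) = Mul(-4, Mul(Add(-4, n), Pow(Add(F, Mul(2, n)), -1))) = Mul(-4, Mul(Pow(Add(F, Mul(2, n)), -1), Add(-4, n))) = Mul(-4, Pow(Add(F, Mul(2, n)), -1), Add(-4, n)))
Function('j')(V) = Mul(Rational(-2, 5), V) (Function('j')(V) = Mul(V, Mul(4, Pow(Add(0, Mul(2, 5)), -1), Add(4, Mul(-1, 5)))) = Mul(V, Mul(4, Pow(Add(0, 10), -1), Add(4, -5))) = Mul(V, Mul(4, Pow(10, -1), -1)) = Mul(V, Mul(4, Rational(1, 10), -1)) = Mul(V, Rational(-2, 5)) = Mul(Rational(-2, 5), V))
Pow(Add(Function('j')(7), -74), 2) = Pow(Add(Mul(Rational(-2, 5), 7), -74), 2) = Pow(Add(Rational(-14, 5), -74), 2) = Pow(Rational(-384, 5), 2) = Rational(147456, 25)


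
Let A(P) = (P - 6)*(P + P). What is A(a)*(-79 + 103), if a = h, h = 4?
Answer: -384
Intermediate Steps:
a = 4
A(P) = 2*P*(-6 + P) (A(P) = (-6 + P)*(2*P) = 2*P*(-6 + P))
A(a)*(-79 + 103) = (2*4*(-6 + 4))*(-79 + 103) = (2*4*(-2))*24 = -16*24 = -384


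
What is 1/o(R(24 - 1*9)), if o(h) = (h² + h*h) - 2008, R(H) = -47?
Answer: 1/2410 ≈ 0.00041494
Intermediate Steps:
o(h) = -2008 + 2*h² (o(h) = (h² + h²) - 2008 = 2*h² - 2008 = -2008 + 2*h²)
1/o(R(24 - 1*9)) = 1/(-2008 + 2*(-47)²) = 1/(-2008 + 2*2209) = 1/(-2008 + 4418) = 1/2410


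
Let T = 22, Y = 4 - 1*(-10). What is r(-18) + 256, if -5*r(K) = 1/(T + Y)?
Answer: 46079/180 ≈ 255.99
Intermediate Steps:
Y = 14 (Y = 4 + 10 = 14)
r(K) = -1/180 (r(K) = -1/(5*(22 + 14)) = -⅕/36 = -⅕*1/36 = -1/180)
r(-18) + 256 = -1/180 + 256 = 46079/180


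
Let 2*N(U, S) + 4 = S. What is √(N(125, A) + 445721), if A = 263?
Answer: √1783402/2 ≈ 667.72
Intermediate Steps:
N(U, S) = -2 + S/2
√(N(125, A) + 445721) = √((-2 + (½)*263) + 445721) = √((-2 + 263/2) + 445721) = √(259/2 + 445721) = √(891701/2) = √1783402/2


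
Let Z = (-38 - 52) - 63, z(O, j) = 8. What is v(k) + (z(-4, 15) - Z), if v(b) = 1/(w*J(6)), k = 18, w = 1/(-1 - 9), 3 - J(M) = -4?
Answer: 1117/7 ≈ 159.57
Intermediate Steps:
J(M) = 7 (J(M) = 3 - 1*(-4) = 3 + 4 = 7)
w = -⅒ (w = 1/(-10) = -⅒ ≈ -0.10000)
Z = -153 (Z = -90 - 63 = -153)
v(b) = -10/7 (v(b) = 1/(-⅒*7) = -10*⅐ = -10/7)
v(k) + (z(-4, 15) - Z) = -10/7 + (8 - 1*(-153)) = -10/7 + (8 + 153) = -10/7 + 161 = 1117/7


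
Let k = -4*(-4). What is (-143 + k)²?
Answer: 16129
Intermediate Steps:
k = 16
(-143 + k)² = (-143 + 16)² = (-127)² = 16129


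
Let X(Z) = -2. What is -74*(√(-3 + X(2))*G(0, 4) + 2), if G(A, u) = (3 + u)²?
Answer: -148 - 3626*I*√5 ≈ -148.0 - 8108.0*I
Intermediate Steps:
-74*(√(-3 + X(2))*G(0, 4) + 2) = -74*(√(-3 - 2)*(3 + 4)² + 2) = -74*(√(-5)*7² + 2) = -74*((I*√5)*49 + 2) = -74*(49*I*√5 + 2) = -74*(2 + 49*I*√5) = -148 - 3626*I*√5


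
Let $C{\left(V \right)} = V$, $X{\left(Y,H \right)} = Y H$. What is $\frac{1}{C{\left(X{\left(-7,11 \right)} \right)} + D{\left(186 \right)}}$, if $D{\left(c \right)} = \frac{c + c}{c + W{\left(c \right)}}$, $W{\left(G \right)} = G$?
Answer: $- \frac{1}{76} \approx -0.013158$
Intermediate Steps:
$X{\left(Y,H \right)} = H Y$
$D{\left(c \right)} = 1$ ($D{\left(c \right)} = \frac{c + c}{c + c} = \frac{2 c}{2 c} = 2 c \frac{1}{2 c} = 1$)
$\frac{1}{C{\left(X{\left(-7,11 \right)} \right)} + D{\left(186 \right)}} = \frac{1}{11 \left(-7\right) + 1} = \frac{1}{-77 + 1} = \frac{1}{-76} = - \frac{1}{76}$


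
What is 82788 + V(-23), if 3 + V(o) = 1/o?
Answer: 1904054/23 ≈ 82785.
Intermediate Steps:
V(o) = -3 + 1/o
82788 + V(-23) = 82788 + (-3 + 1/(-23)) = 82788 + (-3 - 1/23) = 82788 - 70/23 = 1904054/23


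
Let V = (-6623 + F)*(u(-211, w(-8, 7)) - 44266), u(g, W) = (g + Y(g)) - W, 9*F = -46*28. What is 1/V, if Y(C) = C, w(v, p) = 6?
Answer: 1/302404570 ≈ 3.3068e-9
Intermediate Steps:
F = -1288/9 (F = (-46*28)/9 = (⅑)*(-1288) = -1288/9 ≈ -143.11)
u(g, W) = -W + 2*g (u(g, W) = (g + g) - W = 2*g - W = -W + 2*g)
V = 302404570 (V = (-6623 - 1288/9)*((-1*6 + 2*(-211)) - 44266) = -60895*((-6 - 422) - 44266)/9 = -60895*(-428 - 44266)/9 = -60895/9*(-44694) = 302404570)
1/V = 1/302404570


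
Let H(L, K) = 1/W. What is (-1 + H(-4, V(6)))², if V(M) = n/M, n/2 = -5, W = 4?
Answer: 9/16 ≈ 0.56250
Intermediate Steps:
n = -10 (n = 2*(-5) = -10)
V(M) = -10/M
H(L, K) = ¼ (H(L, K) = 1/4 = ¼)
(-1 + H(-4, V(6)))² = (-1 + ¼)² = (-¾)² = 9/16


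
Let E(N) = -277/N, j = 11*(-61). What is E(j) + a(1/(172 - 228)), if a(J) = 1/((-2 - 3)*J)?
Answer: 38961/3355 ≈ 11.613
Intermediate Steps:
a(J) = -1/(5*J) (a(J) = 1/(-5*J) = -1/(5*J))
j = -671
E(j) + a(1/(172 - 228)) = -277/(-671) - 1/(5*(1/(172 - 228))) = -277*(-1/671) - 1/(5*(1/(-56))) = 277/671 - 1/(5*(-1/56)) = 277/671 - ⅕*(-56) = 277/671 + 56/5 = 38961/3355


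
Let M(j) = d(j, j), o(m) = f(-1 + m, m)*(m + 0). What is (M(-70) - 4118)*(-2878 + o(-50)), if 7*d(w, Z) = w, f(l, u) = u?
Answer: 1560384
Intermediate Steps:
d(w, Z) = w/7
o(m) = m² (o(m) = m*(m + 0) = m*m = m²)
M(j) = j/7
(M(-70) - 4118)*(-2878 + o(-50)) = ((⅐)*(-70) - 4118)*(-2878 + (-50)²) = (-10 - 4118)*(-2878 + 2500) = -4128*(-378) = 1560384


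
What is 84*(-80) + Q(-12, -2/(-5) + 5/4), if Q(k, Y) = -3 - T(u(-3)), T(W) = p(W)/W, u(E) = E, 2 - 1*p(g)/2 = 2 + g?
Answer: -6721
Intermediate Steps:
p(g) = -2*g (p(g) = 4 - 2*(2 + g) = 4 + (-4 - 2*g) = -2*g)
T(W) = -2 (T(W) = (-2*W)/W = -2)
Q(k, Y) = -1 (Q(k, Y) = -3 - 1*(-2) = -3 + 2 = -1)
84*(-80) + Q(-12, -2/(-5) + 5/4) = 84*(-80) - 1 = -6720 - 1 = -6721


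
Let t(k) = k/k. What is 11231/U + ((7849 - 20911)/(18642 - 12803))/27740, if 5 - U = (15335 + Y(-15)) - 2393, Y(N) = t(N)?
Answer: -227412177227/261952225085 ≈ -0.86814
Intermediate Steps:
t(k) = 1
Y(N) = 1
U = -12938 (U = 5 - ((15335 + 1) - 2393) = 5 - (15336 - 2393) = 5 - 1*12943 = 5 - 12943 = -12938)
11231/U + ((7849 - 20911)/(18642 - 12803))/27740 = 11231/(-12938) + ((7849 - 20911)/(18642 - 12803))/27740 = 11231*(-1/12938) - 13062/5839*(1/27740) = -11231/12938 - 13062*1/5839*(1/27740) = -11231/12938 - 13062/5839*1/27740 = -11231/12938 - 6531/80986930 = -227412177227/261952225085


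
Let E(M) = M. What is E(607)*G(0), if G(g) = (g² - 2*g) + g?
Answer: 0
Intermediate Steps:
G(g) = g² - g
E(607)*G(0) = 607*(0*(-1 + 0)) = 607*(0*(-1)) = 607*0 = 0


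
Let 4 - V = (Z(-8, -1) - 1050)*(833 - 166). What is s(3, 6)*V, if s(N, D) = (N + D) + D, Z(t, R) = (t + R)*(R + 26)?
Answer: 12756435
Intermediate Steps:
Z(t, R) = (26 + R)*(R + t) (Z(t, R) = (R + t)*(26 + R) = (26 + R)*(R + t))
s(N, D) = N + 2*D (s(N, D) = (D + N) + D = N + 2*D)
V = 850429 (V = 4 - (((-1)² + 26*(-1) + 26*(-8) - 1*(-8)) - 1050)*(833 - 166) = 4 - ((1 - 26 - 208 + 8) - 1050)*667 = 4 - (-225 - 1050)*667 = 4 - (-1275)*667 = 4 - 1*(-850425) = 4 + 850425 = 850429)
s(3, 6)*V = (3 + 2*6)*850429 = (3 + 12)*850429 = 15*850429 = 12756435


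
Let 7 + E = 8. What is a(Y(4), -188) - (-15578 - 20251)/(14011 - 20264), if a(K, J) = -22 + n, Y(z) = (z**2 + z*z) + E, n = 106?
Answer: 489423/6253 ≈ 78.270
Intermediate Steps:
E = 1 (E = -7 + 8 = 1)
Y(z) = 1 + 2*z**2 (Y(z) = (z**2 + z*z) + 1 = (z**2 + z**2) + 1 = 2*z**2 + 1 = 1 + 2*z**2)
a(K, J) = 84 (a(K, J) = -22 + 106 = 84)
a(Y(4), -188) - (-15578 - 20251)/(14011 - 20264) = 84 - (-15578 - 20251)/(14011 - 20264) = 84 - (-35829)/(-6253) = 84 - (-35829)*(-1)/6253 = 84 - 1*35829/6253 = 84 - 35829/6253 = 489423/6253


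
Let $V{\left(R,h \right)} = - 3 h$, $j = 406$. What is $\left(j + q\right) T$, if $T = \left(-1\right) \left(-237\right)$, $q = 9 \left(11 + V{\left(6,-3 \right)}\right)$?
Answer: $138882$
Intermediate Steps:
$q = 180$ ($q = 9 \left(11 - -9\right) = 9 \left(11 + 9\right) = 9 \cdot 20 = 180$)
$T = 237$
$\left(j + q\right) T = \left(406 + 180\right) 237 = 586 \cdot 237 = 138882$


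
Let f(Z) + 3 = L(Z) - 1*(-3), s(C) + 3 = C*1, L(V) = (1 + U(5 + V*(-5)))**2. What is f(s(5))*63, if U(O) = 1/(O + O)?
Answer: 5103/100 ≈ 51.030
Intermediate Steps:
U(O) = 1/(2*O)
L(V) = (1 + 1/(2*(5 - 5*V)))**2 (L(V) = (1 + 1/(2*(5 + V*(-5))))**2 = (1 + 1/(2*(5 - 5*V)))**2)
s(C) = -3 + C (s(C) = -3 + C*1 = -3 + C)
f(Z) = (-11 + 10*Z)**2/(100*(-1 + Z)**2) (f(Z) = -3 + ((-11 + 10*Z)**2/(100*(-1 + Z)**2) - 1*(-3)) = -3 + ((-11 + 10*Z)**2/(100*(-1 + Z)**2) + 3) = -3 + (3 + (-11 + 10*Z)**2/(100*(-1 + Z)**2)) = (-11 + 10*Z)**2/(100*(-1 + Z)**2))
f(s(5))*63 = ((-11 + 10*(-3 + 5))**2/(100*(-1 + (-3 + 5))**2))*63 = ((-11 + 10*2)**2/(100*(-1 + 2)**2))*63 = ((1/100)*(-11 + 20)**2/1**2)*63 = ((1/100)*1*9**2)*63 = ((1/100)*1*81)*63 = (81/100)*63 = 5103/100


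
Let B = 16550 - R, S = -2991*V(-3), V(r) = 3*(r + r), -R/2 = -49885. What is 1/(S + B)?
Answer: -1/29382 ≈ -3.4034e-5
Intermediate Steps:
R = 99770 (R = -2*(-49885) = 99770)
V(r) = 6*r (V(r) = 3*(2*r) = 6*r)
S = 53838 (S = -17946*(-3) = -2991*(-18) = 53838)
B = -83220 (B = 16550 - 1*99770 = 16550 - 99770 = -83220)
1/(S + B) = 1/(53838 - 83220) = 1/(-29382) = -1/29382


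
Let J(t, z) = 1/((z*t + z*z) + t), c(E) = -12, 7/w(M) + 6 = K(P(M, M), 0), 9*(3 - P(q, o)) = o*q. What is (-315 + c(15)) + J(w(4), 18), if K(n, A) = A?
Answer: -592191/1811 ≈ -327.00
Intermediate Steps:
P(q, o) = 3 - o*q/9
w(M) = -7/6 (w(M) = 7/(-6 + 0) = 7/(-6) = 7*(-1/6) = -7/6)
J(t, z) = 1/(t + z**2 + t*z) (J(t, z) = 1/((t*z + z**2) + t) = 1/((z**2 + t*z) + t) = 1/(t + z**2 + t*z))
(-315 + c(15)) + J(w(4), 18) = (-315 - 12) + 1/(-7/6 + 18**2 - 7/6*18) = -327 + 1/(-7/6 + 324 - 21) = -327 + 1/(1811/6) = -327 + 6/1811 = -592191/1811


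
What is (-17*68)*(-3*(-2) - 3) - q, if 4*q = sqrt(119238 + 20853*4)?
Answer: -3468 - 5*sqrt(8106)/4 ≈ -3580.5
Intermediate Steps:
q = 5*sqrt(8106)/4 (q = sqrt(119238 + 20853*4)/4 = sqrt(119238 + 83412)/4 = sqrt(202650)/4 = (5*sqrt(8106))/4 = 5*sqrt(8106)/4 ≈ 112.54)
(-17*68)*(-3*(-2) - 3) - q = (-17*68)*(-3*(-2) - 3) - 5*sqrt(8106)/4 = -1156*(6 - 3) - 5*sqrt(8106)/4 = -1156*3 - 5*sqrt(8106)/4 = -3468 - 5*sqrt(8106)/4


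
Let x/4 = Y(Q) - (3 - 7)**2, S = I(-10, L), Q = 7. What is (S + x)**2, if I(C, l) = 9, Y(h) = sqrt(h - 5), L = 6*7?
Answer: 3057 - 440*sqrt(2) ≈ 2434.7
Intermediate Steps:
L = 42
Y(h) = sqrt(-5 + h)
S = 9
x = -64 + 4*sqrt(2) (x = 4*(sqrt(-5 + 7) - (3 - 7)**2) = 4*(sqrt(2) - 1*(-4)**2) = 4*(sqrt(2) - 1*16) = 4*(sqrt(2) - 16) = 4*(-16 + sqrt(2)) = -64 + 4*sqrt(2) ≈ -58.343)
(S + x)**2 = (9 + (-64 + 4*sqrt(2)))**2 = (-55 + 4*sqrt(2))**2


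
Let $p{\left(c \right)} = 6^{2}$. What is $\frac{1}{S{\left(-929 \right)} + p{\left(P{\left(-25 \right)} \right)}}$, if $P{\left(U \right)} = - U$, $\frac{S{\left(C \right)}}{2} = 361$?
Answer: $\frac{1}{758} \approx 0.0013193$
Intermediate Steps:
$S{\left(C \right)} = 722$ ($S{\left(C \right)} = 2 \cdot 361 = 722$)
$p{\left(c \right)} = 36$
$\frac{1}{S{\left(-929 \right)} + p{\left(P{\left(-25 \right)} \right)}} = \frac{1}{722 + 36} = \frac{1}{758}$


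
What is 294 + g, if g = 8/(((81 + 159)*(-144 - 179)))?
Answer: 2848859/9690 ≈ 294.00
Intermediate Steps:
g = -1/9690 (g = 8/((240*(-323))) = 8/(-77520) = 8*(-1/77520) = -1/9690 ≈ -0.00010320)
294 + g = 294 - 1/9690 = 2848859/9690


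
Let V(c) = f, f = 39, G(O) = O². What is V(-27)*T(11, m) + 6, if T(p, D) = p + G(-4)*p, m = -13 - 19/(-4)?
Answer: 7299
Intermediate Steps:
m = -33/4 (m = -13 - 19*(-¼) = -13 + 19/4 = -33/4 ≈ -8.2500)
T(p, D) = 17*p (T(p, D) = p + (-4)²*p = p + 16*p = 17*p)
V(c) = 39
V(-27)*T(11, m) + 6 = 39*(17*11) + 6 = 39*187 + 6 = 7293 + 6 = 7299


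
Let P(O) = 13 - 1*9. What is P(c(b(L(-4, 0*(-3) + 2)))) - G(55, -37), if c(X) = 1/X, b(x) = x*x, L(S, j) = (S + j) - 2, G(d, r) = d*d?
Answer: -3021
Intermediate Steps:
G(d, r) = d**2
L(S, j) = -2 + S + j
b(x) = x**2
P(O) = 4 (P(O) = 13 - 9 = 4)
P(c(b(L(-4, 0*(-3) + 2)))) - G(55, -37) = 4 - 1*55**2 = 4 - 1*3025 = 4 - 3025 = -3021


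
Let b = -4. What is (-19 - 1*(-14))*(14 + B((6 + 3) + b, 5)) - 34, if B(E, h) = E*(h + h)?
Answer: -354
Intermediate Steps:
B(E, h) = 2*E*h (B(E, h) = E*(2*h) = 2*E*h)
(-19 - 1*(-14))*(14 + B((6 + 3) + b, 5)) - 34 = (-19 - 1*(-14))*(14 + 2*((6 + 3) - 4)*5) - 34 = (-19 + 14)*(14 + 2*(9 - 4)*5) - 34 = -5*(14 + 2*5*5) - 34 = -5*(14 + 50) - 34 = -5*64 - 34 = -320 - 34 = -354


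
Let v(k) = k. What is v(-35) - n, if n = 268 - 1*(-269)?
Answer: -572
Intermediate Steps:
n = 537 (n = 268 + 269 = 537)
v(-35) - n = -35 - 1*537 = -35 - 537 = -572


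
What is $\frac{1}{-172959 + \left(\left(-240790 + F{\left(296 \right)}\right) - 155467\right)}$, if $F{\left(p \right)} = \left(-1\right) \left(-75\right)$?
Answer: $- \frac{1}{569141} \approx -1.757 \cdot 10^{-6}$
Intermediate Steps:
$F{\left(p \right)} = 75$
$\frac{1}{-172959 + \left(\left(-240790 + F{\left(296 \right)}\right) - 155467\right)} = \frac{1}{-172959 + \left(\left(-240790 + 75\right) - 155467\right)} = \frac{1}{-172959 - 396182} = \frac{1}{-569141} = - \frac{1}{569141}$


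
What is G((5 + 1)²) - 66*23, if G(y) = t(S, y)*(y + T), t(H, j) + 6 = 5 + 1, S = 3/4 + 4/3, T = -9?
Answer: -1518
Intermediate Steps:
S = 25/12 (S = 3*(¼) + 4*(⅓) = ¾ + 4/3 = 25/12 ≈ 2.0833)
t(H, j) = 0 (t(H, j) = -6 + (5 + 1) = -6 + 6 = 0)
G(y) = 0 (G(y) = 0*(y - 9) = 0*(-9 + y) = 0)
G((5 + 1)²) - 66*23 = 0 - 66*23 = 0 - 1518 = -1518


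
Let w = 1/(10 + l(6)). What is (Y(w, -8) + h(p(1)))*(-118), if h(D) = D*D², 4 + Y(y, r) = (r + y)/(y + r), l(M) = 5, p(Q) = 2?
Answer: -590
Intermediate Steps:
w = 1/15 (w = 1/(10 + 5) = 1/15 ≈ 0.066667)
Y(y, r) = -3 (Y(y, r) = -4 + (r + y)/(y + r) = -4 + (r + y)/(r + y) = -4 + 1 = -3)
h(D) = D³
(Y(w, -8) + h(p(1)))*(-118) = (-3 + 2³)*(-118) = (-3 + 8)*(-118) = 5*(-118) = -590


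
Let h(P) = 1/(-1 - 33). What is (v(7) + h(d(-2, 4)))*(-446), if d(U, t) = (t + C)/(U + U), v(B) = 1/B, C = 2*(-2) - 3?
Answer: -6021/119 ≈ -50.597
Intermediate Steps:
C = -7 (C = -4 - 3 = -7)
d(U, t) = (-7 + t)/(2*U) (d(U, t) = (t - 7)/(U + U) = (-7 + t)/((2*U)) = (-7 + t)*(1/(2*U)) = (-7 + t)/(2*U))
h(P) = -1/34 (h(P) = 1/(-34) = -1/34)
(v(7) + h(d(-2, 4)))*(-446) = (1/7 - 1/34)*(-446) = (27/238)*(-446) = -6021/119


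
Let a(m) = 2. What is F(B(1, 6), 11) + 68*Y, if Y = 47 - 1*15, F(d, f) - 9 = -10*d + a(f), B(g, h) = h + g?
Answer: 2117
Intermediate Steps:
B(g, h) = g + h
F(d, f) = 11 - 10*d (F(d, f) = 9 + (-10*d + 2) = 9 + (2 - 10*d) = 11 - 10*d)
Y = 32 (Y = 47 - 15 = 32)
F(B(1, 6), 11) + 68*Y = (11 - 10*(1 + 6)) + 68*32 = (11 - 10*7) + 2176 = (11 - 70) + 2176 = -59 + 2176 = 2117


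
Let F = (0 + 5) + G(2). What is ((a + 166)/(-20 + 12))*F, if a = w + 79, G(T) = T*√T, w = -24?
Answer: -1105/8 - 221*√2/4 ≈ -216.26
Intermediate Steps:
G(T) = T^(3/2)
F = 5 + 2*√2 (F = (0 + 5) + 2^(3/2) = 5 + 2*√2 ≈ 7.8284)
a = 55 (a = -24 + 79 = 55)
((a + 166)/(-20 + 12))*F = ((55 + 166)/(-20 + 12))*(5 + 2*√2) = (221/(-8))*(5 + 2*√2) = (221*(-⅛))*(5 + 2*√2) = -221*(5 + 2*√2)/8 = -1105/8 - 221*√2/4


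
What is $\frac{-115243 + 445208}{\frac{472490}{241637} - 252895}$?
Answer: $- \frac{15946350541}{12221663325} \approx -1.3048$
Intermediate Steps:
$\frac{-115243 + 445208}{\frac{472490}{241637} - 252895} = \frac{329965}{472490 \cdot \frac{1}{241637} - 252895} = \frac{329965}{\frac{472490}{241637} - 252895} = \frac{329965}{- \frac{61108316625}{241637}} = 329965 \left(- \frac{241637}{61108316625}\right) = - \frac{15946350541}{12221663325}$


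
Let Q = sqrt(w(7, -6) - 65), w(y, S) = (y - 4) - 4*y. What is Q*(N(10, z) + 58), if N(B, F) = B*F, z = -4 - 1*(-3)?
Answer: 144*I*sqrt(10) ≈ 455.37*I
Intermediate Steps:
z = -1 (z = -4 + 3 = -1)
w(y, S) = -4 - 3*y (w(y, S) = (-4 + y) - 4*y = -4 - 3*y)
Q = 3*I*sqrt(10) (Q = sqrt((-4 - 3*7) - 65) = sqrt((-4 - 21) - 65) = sqrt(-25 - 65) = sqrt(-90) = 3*I*sqrt(10) ≈ 9.4868*I)
Q*(N(10, z) + 58) = (3*I*sqrt(10))*(10*(-1) + 58) = (3*I*sqrt(10))*(-10 + 58) = (3*I*sqrt(10))*48 = 144*I*sqrt(10)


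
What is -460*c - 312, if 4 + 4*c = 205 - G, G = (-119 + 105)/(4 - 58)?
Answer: -631724/27 ≈ -23397.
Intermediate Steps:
G = 7/27 (G = -14/(-54) = -14*(-1/54) = 7/27 ≈ 0.25926)
c = 1355/27 (c = -1 + (205 - 1*7/27)/4 = -1 + (205 - 7/27)/4 = -1 + (¼)*(5528/27) = -1 + 1382/27 = 1355/27 ≈ 50.185)
-460*c - 312 = -460*1355/27 - 312 = -623300/27 - 312 = -631724/27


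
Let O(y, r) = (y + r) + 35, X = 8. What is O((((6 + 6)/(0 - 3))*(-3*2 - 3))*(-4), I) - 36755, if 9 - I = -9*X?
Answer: -36783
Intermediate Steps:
I = 81 (I = 9 - (-9)*8 = 9 - 1*(-72) = 9 + 72 = 81)
O(y, r) = 35 + r + y (O(y, r) = (r + y) + 35 = 35 + r + y)
O((((6 + 6)/(0 - 3))*(-3*2 - 3))*(-4), I) - 36755 = (35 + 81 + (((6 + 6)/(0 - 3))*(-3*2 - 3))*(-4)) - 36755 = (35 + 81 + ((12/(-3))*(-6 - 3))*(-4)) - 36755 = (35 + 81 + ((12*(-⅓))*(-9))*(-4)) - 36755 = (35 + 81 - 4*(-9)*(-4)) - 36755 = (35 + 81 + 36*(-4)) - 36755 = (35 + 81 - 144) - 36755 = -28 - 36755 = -36783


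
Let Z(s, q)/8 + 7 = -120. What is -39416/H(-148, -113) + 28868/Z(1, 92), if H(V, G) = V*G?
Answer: -32677193/1061974 ≈ -30.770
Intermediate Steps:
Z(s, q) = -1016 (Z(s, q) = -56 + 8*(-120) = -56 - 960 = -1016)
H(V, G) = G*V
-39416/H(-148, -113) + 28868/Z(1, 92) = -39416/((-113*(-148))) + 28868/(-1016) = -39416/16724 + 28868*(-1/1016) = -39416*1/16724 - 7217/254 = -9854/4181 - 7217/254 = -32677193/1061974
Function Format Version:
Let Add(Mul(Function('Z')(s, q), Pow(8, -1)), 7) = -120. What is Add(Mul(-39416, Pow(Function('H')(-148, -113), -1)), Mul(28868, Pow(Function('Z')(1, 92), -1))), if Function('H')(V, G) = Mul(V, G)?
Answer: Rational(-32677193, 1061974) ≈ -30.770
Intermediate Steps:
Function('Z')(s, q) = -1016 (Function('Z')(s, q) = Add(-56, Mul(8, -120)) = Add(-56, -960) = -1016)
Function('H')(V, G) = Mul(G, V)
Add(Mul(-39416, Pow(Function('H')(-148, -113), -1)), Mul(28868, Pow(Function('Z')(1, 92), -1))) = Add(Mul(-39416, Pow(Mul(-113, -148), -1)), Mul(28868, Pow(-1016, -1))) = Add(Mul(-39416, Pow(16724, -1)), Mul(28868, Rational(-1, 1016))) = Add(Mul(-39416, Rational(1, 16724)), Rational(-7217, 254)) = Add(Rational(-9854, 4181), Rational(-7217, 254)) = Rational(-32677193, 1061974)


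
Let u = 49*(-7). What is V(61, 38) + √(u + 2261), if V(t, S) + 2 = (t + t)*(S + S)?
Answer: 9270 + √1918 ≈ 9313.8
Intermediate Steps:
u = -343
V(t, S) = -2 + 4*S*t (V(t, S) = -2 + (t + t)*(S + S) = -2 + (2*t)*(2*S) = -2 + 4*S*t)
V(61, 38) + √(u + 2261) = (-2 + 4*38*61) + √(-343 + 2261) = (-2 + 9272) + √1918 = 9270 + √1918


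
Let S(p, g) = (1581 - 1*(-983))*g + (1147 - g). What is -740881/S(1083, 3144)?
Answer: -740881/8059219 ≈ -0.091930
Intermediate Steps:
S(p, g) = 1147 + 2563*g (S(p, g) = (1581 + 983)*g + (1147 - g) = 2564*g + (1147 - g) = 1147 + 2563*g)
-740881/S(1083, 3144) = -740881/(1147 + 2563*3144) = -740881/(1147 + 8058072) = -740881/8059219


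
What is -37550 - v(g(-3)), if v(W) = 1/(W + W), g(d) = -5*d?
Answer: -1126501/30 ≈ -37550.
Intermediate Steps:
v(W) = 1/(2*W)
-37550 - v(g(-3)) = -37550 - 1/(2*((-5*(-3)))) = -37550 - 1/(2*15) = -37550 - 1*1/30 = -37550 - 1/30 = -1126501/30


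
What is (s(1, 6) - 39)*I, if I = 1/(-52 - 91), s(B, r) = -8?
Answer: 47/143 ≈ 0.32867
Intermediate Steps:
I = -1/143 (I = 1/(-143) = -1/143 ≈ -0.0069930)
(s(1, 6) - 39)*I = (-8 - 39)*(-1/143) = -47*(-1/143) = 47/143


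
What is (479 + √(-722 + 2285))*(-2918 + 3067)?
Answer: 71371 + 149*√1563 ≈ 77262.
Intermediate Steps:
(479 + √(-722 + 2285))*(-2918 + 3067) = (479 + √1563)*149 = 71371 + 149*√1563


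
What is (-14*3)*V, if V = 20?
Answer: -840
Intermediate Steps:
(-14*3)*V = -14*3*20 = -42*20 = -840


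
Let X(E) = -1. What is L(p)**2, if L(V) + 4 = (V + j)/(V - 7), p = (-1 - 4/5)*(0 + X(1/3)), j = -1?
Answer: 2916/169 ≈ 17.254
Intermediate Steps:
p = 9/5 (p = (-1 - 4/5)*(0 - 1) = (-1 - 4*1/5)*(-1) = (-1 - 4/5)*(-1) = -9/5*(-1) = 9/5 ≈ 1.8000)
L(V) = -4 + (-1 + V)/(-7 + V) (L(V) = -4 + (V - 1)/(V - 7) = -4 + (-1 + V)/(-7 + V))
L(p)**2 = (3*(9 - 1*9/5)/(-7 + 9/5))**2 = (3*(9 - 9/5)/(-26/5))**2 = (3*(-5/26)*(36/5))**2 = (-54/13)**2 = 2916/169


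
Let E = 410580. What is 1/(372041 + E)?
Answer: 1/782621 ≈ 1.2778e-6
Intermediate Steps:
1/(372041 + E) = 1/(372041 + 410580) = 1/782621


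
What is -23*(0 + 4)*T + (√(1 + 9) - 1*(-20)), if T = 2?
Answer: -164 + √10 ≈ -160.84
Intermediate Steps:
-23*(0 + 4)*T + (√(1 + 9) - 1*(-20)) = -23*(0 + 4)*2 + (√(1 + 9) - 1*(-20)) = -92*2 + (√10 + 20) = -23*8 + (20 + √10) = -184 + (20 + √10) = -164 + √10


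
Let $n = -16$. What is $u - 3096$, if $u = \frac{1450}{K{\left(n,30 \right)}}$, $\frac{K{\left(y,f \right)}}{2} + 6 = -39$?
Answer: $- \frac{28009}{9} \approx -3112.1$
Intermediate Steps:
$K{\left(y,f \right)} = -90$ ($K{\left(y,f \right)} = -12 + 2 \left(-39\right) = -12 - 78 = -90$)
$u = - \frac{145}{9}$ ($u = \frac{1450}{-90} = 1450 \left(- \frac{1}{90}\right) = - \frac{145}{9} \approx -16.111$)
$u - 3096 = - \frac{145}{9} - 3096 = - \frac{28009}{9}$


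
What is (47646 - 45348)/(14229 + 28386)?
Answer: 766/14205 ≈ 0.053925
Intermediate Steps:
(47646 - 45348)/(14229 + 28386) = 2298/42615 = 2298*(1/42615) = 766/14205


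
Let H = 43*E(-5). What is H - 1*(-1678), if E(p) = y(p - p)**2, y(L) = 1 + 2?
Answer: 2065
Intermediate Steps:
y(L) = 3
E(p) = 9 (E(p) = 3**2 = 9)
H = 387 (H = 43*9 = 387)
H - 1*(-1678) = 387 - 1*(-1678) = 387 + 1678 = 2065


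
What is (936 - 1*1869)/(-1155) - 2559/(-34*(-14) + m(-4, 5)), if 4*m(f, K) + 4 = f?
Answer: -279267/60830 ≈ -4.5909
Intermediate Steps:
m(f, K) = -1 + f/4
(936 - 1*1869)/(-1155) - 2559/(-34*(-14) + m(-4, 5)) = (936 - 1*1869)/(-1155) - 2559/(-34*(-14) + (-1 + (¼)*(-4))) = (936 - 1869)*(-1/1155) - 2559/(476 + (-1 - 1)) = -933*(-1/1155) - 2559/(476 - 2) = 311/385 - 2559/474 = 311/385 - 2559*1/474 = 311/385 - 853/158 = -279267/60830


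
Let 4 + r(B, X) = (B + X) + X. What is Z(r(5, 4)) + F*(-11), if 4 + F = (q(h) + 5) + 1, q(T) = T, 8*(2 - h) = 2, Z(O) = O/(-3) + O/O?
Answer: -173/4 ≈ -43.250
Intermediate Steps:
r(B, X) = -4 + B + 2*X (r(B, X) = -4 + ((B + X) + X) = -4 + (B + 2*X) = -4 + B + 2*X)
Z(O) = 1 - O/3 (Z(O) = O*(-⅓) + 1 = -O/3 + 1 = 1 - O/3)
h = 7/4 (h = 2 - ⅛*2 = 2 - ¼ = 7/4 ≈ 1.7500)
F = 15/4 (F = -4 + ((7/4 + 5) + 1) = -4 + (27/4 + 1) = -4 + 31/4 = 15/4 ≈ 3.7500)
Z(r(5, 4)) + F*(-11) = (1 - (-4 + 5 + 2*4)/3) + (15/4)*(-11) = (1 - (-4 + 5 + 8)/3) - 165/4 = (1 - ⅓*9) - 165/4 = (1 - 3) - 165/4 = -2 - 165/4 = -173/4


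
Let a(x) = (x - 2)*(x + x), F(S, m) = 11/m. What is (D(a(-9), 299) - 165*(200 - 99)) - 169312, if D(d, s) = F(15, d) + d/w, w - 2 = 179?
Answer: -605909321/3258 ≈ -1.8598e+5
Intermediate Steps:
w = 181 (w = 2 + 179 = 181)
a(x) = 2*x*(-2 + x) (a(x) = (-2 + x)*(2*x) = 2*x*(-2 + x))
D(d, s) = 11/d + d/181
(D(a(-9), 299) - 165*(200 - 99)) - 169312 = ((11/((2*(-9)*(-2 - 9))) + (2*(-9)*(-2 - 9))/181) - 165*(200 - 99)) - 169312 = ((11/((2*(-9)*(-11))) + (2*(-9)*(-11))/181) - 165*101) - 169312 = ((11/198 + (1/181)*198) - 16665) - 169312 = ((11*(1/198) + 198/181) - 16665) - 169312 = ((1/18 + 198/181) - 16665) - 169312 = (3745/3258 - 16665) - 169312 = -54290825/3258 - 169312 = -605909321/3258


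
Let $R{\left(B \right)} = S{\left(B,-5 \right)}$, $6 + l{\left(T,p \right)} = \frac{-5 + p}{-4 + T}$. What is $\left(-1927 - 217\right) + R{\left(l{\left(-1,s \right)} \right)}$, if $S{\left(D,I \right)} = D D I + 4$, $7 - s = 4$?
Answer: $- \frac{11484}{5} \approx -2296.8$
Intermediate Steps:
$s = 3$ ($s = 7 - 4 = 3$)
$l{\left(T,p \right)} = -6 + \frac{-5 + p}{-4 + T}$
$S{\left(D,I \right)} = 4 + I D^{2}$ ($S{\left(D,I \right)} = D^{2} I + 4 = I D^{2} + 4 = 4 + I D^{2}$)
$R{\left(B \right)} = 4 - 5 B^{2}$
$\left(-1927 - 217\right) + R{\left(l{\left(-1,s \right)} \right)} = \left(-1927 - 217\right) + \left(4 - 5 \left(\frac{19 + 3 - -6}{-4 - 1}\right)^{2}\right) = -2144 + \left(4 - 5 \left(\frac{19 + 3 + 6}{-5}\right)^{2}\right) = -2144 + \left(4 - 5 \left(\left(- \frac{1}{5}\right) 28\right)^{2}\right) = -2144 + \left(4 - 5 \left(- \frac{28}{5}\right)^{2}\right) = -2144 + \left(4 - \frac{784}{5}\right) = -2144 - \frac{764}{5} = - \frac{11484}{5}$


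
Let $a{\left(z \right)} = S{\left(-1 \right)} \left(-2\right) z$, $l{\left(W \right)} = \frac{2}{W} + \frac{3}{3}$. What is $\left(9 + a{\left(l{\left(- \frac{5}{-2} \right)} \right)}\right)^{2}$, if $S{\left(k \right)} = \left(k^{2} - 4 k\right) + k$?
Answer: $\frac{729}{25} \approx 29.16$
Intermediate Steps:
$S{\left(k \right)} = k^{2} - 3 k$
$l{\left(W \right)} = 1 + \frac{2}{W}$ ($l{\left(W \right)} = \frac{2}{W} + 3 \cdot \frac{1}{3} = \frac{2}{W} + 1 = 1 + \frac{2}{W}$)
$a{\left(z \right)} = - 8 z$ ($a{\left(z \right)} = - (-3 - 1) \left(-2\right) z = \left(-1\right) \left(-4\right) \left(-2\right) z = 4 \left(-2\right) z = - 8 z$)
$\left(9 + a{\left(l{\left(- \frac{5}{-2} \right)} \right)}\right)^{2} = \left(9 - 8 \frac{2 - \frac{5}{-2}}{\left(-5\right) \frac{1}{-2}}\right)^{2} = \left(9 - 8 \frac{2 - - \frac{5}{2}}{\left(-5\right) \left(- \frac{1}{2}\right)}\right)^{2} = \left(9 - 8 \frac{2 + \frac{5}{2}}{\frac{5}{2}}\right)^{2} = \left(9 - 8 \cdot \frac{2}{5} \cdot \frac{9}{2}\right)^{2} = \left(9 - \frac{72}{5}\right)^{2} = \left(- \frac{27}{5}\right)^{2} = \frac{729}{25}$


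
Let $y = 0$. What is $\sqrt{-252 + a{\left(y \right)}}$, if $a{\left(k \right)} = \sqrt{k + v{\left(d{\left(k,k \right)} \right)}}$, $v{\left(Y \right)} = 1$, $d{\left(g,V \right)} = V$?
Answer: $i \sqrt{251} \approx 15.843 i$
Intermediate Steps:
$a{\left(k \right)} = \sqrt{1 + k}$ ($a{\left(k \right)} = \sqrt{k + 1} = \sqrt{1 + k}$)
$\sqrt{-252 + a{\left(y \right)}} = \sqrt{-252 + \sqrt{1 + 0}} = \sqrt{-252 + \sqrt{1}} = \sqrt{-252 + 1} = \sqrt{-251} = i \sqrt{251}$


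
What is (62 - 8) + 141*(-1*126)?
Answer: -17712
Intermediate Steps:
(62 - 8) + 141*(-1*126) = 54 + 141*(-126) = 54 - 17766 = -17712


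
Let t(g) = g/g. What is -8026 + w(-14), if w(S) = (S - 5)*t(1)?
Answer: -8045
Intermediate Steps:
t(g) = 1
w(S) = -5 + S (w(S) = (S - 5)*1 = (-5 + S)*1 = -5 + S)
-8026 + w(-14) = -8026 + (-5 - 14) = -8026 - 19 = -8045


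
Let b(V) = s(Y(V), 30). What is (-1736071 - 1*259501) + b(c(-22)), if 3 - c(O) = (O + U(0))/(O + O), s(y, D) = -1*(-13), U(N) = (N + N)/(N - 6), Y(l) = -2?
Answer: -1995559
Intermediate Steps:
U(N) = 2*N/(-6 + N) (U(N) = (2*N)/(-6 + N) = 2*N/(-6 + N))
s(y, D) = 13
c(O) = 5/2 (c(O) = 3 - (O + 2*0/(-6 + 0))/(O + O) = 3 - (O + 2*0/(-6))/(2*O) = 3 - (O + 2*0*(-⅙))*1/(2*O) = 3 - (O + 0)*1/(2*O) = 3 - O*1/(2*O) = 3 - 1*½ = 3 - ½ = 5/2)
b(V) = 13
(-1736071 - 1*259501) + b(c(-22)) = (-1736071 - 1*259501) + 13 = (-1736071 - 259501) + 13 = -1995572 + 13 = -1995559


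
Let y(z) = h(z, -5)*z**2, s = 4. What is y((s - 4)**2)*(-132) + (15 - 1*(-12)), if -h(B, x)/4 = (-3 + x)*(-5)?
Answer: 27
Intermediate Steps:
h(B, x) = -60 + 20*x (h(B, x) = -4*(-3 + x)*(-5) = -4*(15 - 5*x) = -60 + 20*x)
y(z) = -160*z**2 (y(z) = (-60 + 20*(-5))*z**2 = (-60 - 100)*z**2 = -160*z**2)
y((s - 4)**2)*(-132) + (15 - 1*(-12)) = -160*(4 - 4)**4*(-132) + (15 - 1*(-12)) = -160*(0**2)**2*(-132) + (15 + 12) = -160*0**2*(-132) + 27 = -160*0*(-132) + 27 = 0*(-132) + 27 = 0 + 27 = 27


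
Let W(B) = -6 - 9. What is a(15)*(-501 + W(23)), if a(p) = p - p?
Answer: 0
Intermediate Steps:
a(p) = 0
W(B) = -15
a(15)*(-501 + W(23)) = 0*(-501 - 15) = 0*(-516) = 0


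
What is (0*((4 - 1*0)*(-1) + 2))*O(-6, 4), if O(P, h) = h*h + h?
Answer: 0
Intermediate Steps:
O(P, h) = h + h² (O(P, h) = h² + h = h + h²)
(0*((4 - 1*0)*(-1) + 2))*O(-6, 4) = (0*((4 - 1*0)*(-1) + 2))*(4*(1 + 4)) = (0*((4 + 0)*(-1) + 2))*(4*5) = (0*(4*(-1) + 2))*20 = (0*(-4 + 2))*20 = (0*(-2))*20 = 0*20 = 0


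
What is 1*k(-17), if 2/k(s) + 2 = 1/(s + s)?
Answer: -68/69 ≈ -0.98551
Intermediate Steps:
k(s) = 2/(-2 + 1/(2*s)) (k(s) = 2/(-2 + 1/(s + s)) = 2/(-2 + 1/(2*s)))
1*k(-17) = 1*(-4*(-17)/(-1 + 4*(-17))) = 1*(-4*(-17)/(-1 - 68)) = 1*(-4*(-17)/(-69)) = 1*(-4*(-17)*(-1/69)) = 1*(-68/69) = -68/69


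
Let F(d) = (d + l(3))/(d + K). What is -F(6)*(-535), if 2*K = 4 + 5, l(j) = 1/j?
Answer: 20330/63 ≈ 322.70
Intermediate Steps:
l(j) = 1/j
K = 9/2 (K = (4 + 5)/2 = (½)*9 = 9/2 ≈ 4.5000)
F(d) = (⅓ + d)/(9/2 + d) (F(d) = (d + 1/3)/(d + 9/2) = (d + ⅓)/(9/2 + d) = (⅓ + d)/(9/2 + d))
-F(6)*(-535) = -2*(1 + 3*6)/(3*(9 + 2*6))*(-535) = -2*(1 + 18)/(3*(9 + 12))*(-535) = -2*19/(3*21)*(-535) = -1*38/63*(-535) = -38/63*(-535) = 20330/63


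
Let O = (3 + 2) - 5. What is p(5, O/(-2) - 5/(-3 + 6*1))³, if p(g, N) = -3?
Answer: -27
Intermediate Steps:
O = 0 (O = 5 - 5 = 0)
p(5, O/(-2) - 5/(-3 + 6*1))³ = (-3)³ = -27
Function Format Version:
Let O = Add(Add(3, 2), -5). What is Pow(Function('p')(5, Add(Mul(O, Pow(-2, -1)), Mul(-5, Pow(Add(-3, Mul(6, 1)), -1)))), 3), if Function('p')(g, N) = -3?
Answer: -27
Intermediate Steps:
O = 0 (O = Add(5, -5) = 0)
Pow(Function('p')(5, Add(Mul(O, Pow(-2, -1)), Mul(-5, Pow(Add(-3, Mul(6, 1)), -1)))), 3) = Pow(-3, 3) = -27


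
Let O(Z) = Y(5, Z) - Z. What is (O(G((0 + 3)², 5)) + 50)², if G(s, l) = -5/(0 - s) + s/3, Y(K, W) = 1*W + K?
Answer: 3025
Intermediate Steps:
Y(K, W) = K + W (Y(K, W) = W + K = K + W)
G(s, l) = 5/s + s/3 (G(s, l) = -5*(-1/s) + s*(⅓) = -(-5)/s + s/3 = 5/s + s/3)
O(Z) = 5 (O(Z) = (5 + Z) - Z = 5)
(O(G((0 + 3)², 5)) + 50)² = (5 + 50)² = 55² = 3025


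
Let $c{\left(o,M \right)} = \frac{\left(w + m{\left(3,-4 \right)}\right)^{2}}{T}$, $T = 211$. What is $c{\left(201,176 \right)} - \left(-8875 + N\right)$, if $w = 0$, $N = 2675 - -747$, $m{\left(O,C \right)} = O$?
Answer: $\frac{1150592}{211} \approx 5453.0$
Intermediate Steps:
$N = 3422$ ($N = 2675 + 747 = 3422$)
$c{\left(o,M \right)} = \frac{9}{211}$ ($c{\left(o,M \right)} = \frac{\left(0 + 3\right)^{2}}{211} = 3^{2} \cdot \frac{1}{211} = 9 \cdot \frac{1}{211} = \frac{9}{211}$)
$c{\left(201,176 \right)} - \left(-8875 + N\right) = \frac{9}{211} - \left(-8875 + 3422\right) = \frac{9}{211} - -5453 = \frac{9}{211} + 5453 = \frac{1150592}{211}$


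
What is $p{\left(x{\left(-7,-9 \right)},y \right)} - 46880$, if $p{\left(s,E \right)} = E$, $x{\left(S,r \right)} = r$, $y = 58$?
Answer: $-46822$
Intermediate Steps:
$p{\left(x{\left(-7,-9 \right)},y \right)} - 46880 = 58 - 46880 = -46822$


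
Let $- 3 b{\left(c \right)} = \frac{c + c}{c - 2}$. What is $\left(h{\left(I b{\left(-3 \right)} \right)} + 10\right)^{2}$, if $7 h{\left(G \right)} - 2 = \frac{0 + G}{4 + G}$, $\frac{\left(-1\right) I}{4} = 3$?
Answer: $\frac{12996}{121} \approx 107.4$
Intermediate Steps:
$b{\left(c \right)} = - \frac{2 c}{3 \left(-2 + c\right)}$ ($b{\left(c \right)} = - \frac{\left(c + c\right) \frac{1}{c - 2}}{3} = - \frac{2 c \frac{1}{-2 + c}}{3} = - \frac{2 c}{3 \left(-2 + c\right)}$)
$I = -12$ ($I = \left(-4\right) 3 = -12$)
$h{\left(G \right)} = \frac{2}{7} + \frac{G}{7 \left(4 + G\right)}$ ($h{\left(G \right)} = \frac{2}{7} + \frac{\left(0 + G\right) \frac{1}{4 + G}}{7} = \frac{2}{7} + \frac{G \frac{1}{4 + G}}{7} = \frac{2}{7} + \frac{G}{7 \left(4 + G\right)}$)
$\left(h{\left(I b{\left(-3 \right)} \right)} + 10\right)^{2} = \left(\frac{8 + 3 \left(- 12 \left(\left(-2\right) \left(-3\right) \frac{1}{-6 + 3 \left(-3\right)}\right)\right)}{7 \left(4 - 12 \left(\left(-2\right) \left(-3\right) \frac{1}{-6 + 3 \left(-3\right)}\right)\right)} + 10\right)^{2} = \left(\frac{8 + 3 \left(- 12 \left(\left(-2\right) \left(-3\right) \frac{1}{-6 - 9}\right)\right)}{7 \left(4 - 12 \left(\left(-2\right) \left(-3\right) \frac{1}{-6 - 9}\right)\right)} + 10\right)^{2} = \left(\frac{8 + 3 \left(- 12 \left(\left(-2\right) \left(-3\right) \frac{1}{-15}\right)\right)}{7 \left(4 - 12 \left(\left(-2\right) \left(-3\right) \frac{1}{-15}\right)\right)} + 10\right)^{2} = \left(\frac{8 + 3 \left(- 12 \left(\left(-2\right) \left(-3\right) \left(- \frac{1}{15}\right)\right)\right)}{7 \left(4 - 12 \left(\left(-2\right) \left(-3\right) \left(- \frac{1}{15}\right)\right)\right)} + 10\right)^{2} = \left(\frac{8 + 3 \left(\left(-12\right) \left(- \frac{2}{5}\right)\right)}{7 \left(4 - - \frac{24}{5}\right)} + 10\right)^{2} = \left(\frac{8 + 3 \cdot \frac{24}{5}}{7 \left(4 + \frac{24}{5}\right)} + 10\right)^{2} = \left(\frac{8 + \frac{72}{5}}{7 \cdot \frac{44}{5}} + 10\right)^{2} = \left(\frac{1}{7} \cdot \frac{5}{44} \cdot \frac{112}{5} + 10\right)^{2} = \left(\frac{4}{11} + 10\right)^{2} = \left(\frac{114}{11}\right)^{2} = \frac{12996}{121}$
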